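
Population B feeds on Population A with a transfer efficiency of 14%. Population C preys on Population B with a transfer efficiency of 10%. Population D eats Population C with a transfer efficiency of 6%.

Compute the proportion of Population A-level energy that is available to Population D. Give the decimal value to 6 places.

0.000840

Product of link efficiencies: 0.14 × 0.1 × 0.06 = 0.00084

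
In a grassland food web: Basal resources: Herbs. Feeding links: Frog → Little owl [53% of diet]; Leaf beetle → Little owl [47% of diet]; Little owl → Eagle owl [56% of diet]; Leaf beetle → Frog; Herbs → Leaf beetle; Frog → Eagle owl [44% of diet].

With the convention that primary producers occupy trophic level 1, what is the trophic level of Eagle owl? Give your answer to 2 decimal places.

4.30

Leaf beetle: 1 + 1 = 2
Frog: 1 + 2 = 3
Little owl: 1 + (0.53×3 + 0.47×2) = 3.53
Eagle owl: 1 + (0.56×3.53 + 0.44×3) = 4.2968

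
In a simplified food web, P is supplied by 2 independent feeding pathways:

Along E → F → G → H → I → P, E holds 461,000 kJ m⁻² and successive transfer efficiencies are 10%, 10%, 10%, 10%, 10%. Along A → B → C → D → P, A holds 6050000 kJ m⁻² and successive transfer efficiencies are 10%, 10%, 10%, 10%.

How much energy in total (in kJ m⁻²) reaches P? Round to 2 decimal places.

Via E: 461000 × 0.1 × 0.1 × 0.1 × 0.1 × 0.1 = 4.61 kJ m⁻²
Via A: 6050000 × 0.1 × 0.1 × 0.1 × 0.1 = 605 kJ m⁻²
Total at P: 4.61 + 605 = 609.61 kJ m⁻²

609.61 kJ m⁻²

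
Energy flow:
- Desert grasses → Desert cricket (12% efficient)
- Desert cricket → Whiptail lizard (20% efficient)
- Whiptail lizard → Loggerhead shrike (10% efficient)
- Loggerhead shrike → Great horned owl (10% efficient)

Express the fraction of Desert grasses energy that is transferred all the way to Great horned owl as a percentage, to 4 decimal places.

Product of link efficiencies: 0.12 × 0.2 × 0.1 × 0.1 = 0.00024
As a percentage: 0.00024 × 100 = 0.0240%

0.0240%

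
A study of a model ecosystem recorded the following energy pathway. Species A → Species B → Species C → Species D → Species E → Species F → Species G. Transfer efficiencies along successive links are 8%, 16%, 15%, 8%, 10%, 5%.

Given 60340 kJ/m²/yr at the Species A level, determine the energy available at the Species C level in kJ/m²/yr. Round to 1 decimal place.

Species B: 60340 × 0.08 = 4827.2 kJ/m²/yr
Species C: 4827.2 × 0.16 = 772.352 kJ/m²/yr

772.4 kJ/m²/yr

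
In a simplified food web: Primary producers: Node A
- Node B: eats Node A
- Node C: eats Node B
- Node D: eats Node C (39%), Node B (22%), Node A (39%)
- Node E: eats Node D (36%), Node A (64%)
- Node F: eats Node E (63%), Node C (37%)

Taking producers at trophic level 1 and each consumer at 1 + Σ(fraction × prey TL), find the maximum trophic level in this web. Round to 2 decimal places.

Node B: 1 + 1 = 2
Node C: 1 + 2 = 3
Node D: 1 + (0.39×3 + 0.22×2 + 0.39×1) = 3
Node E: 1 + (0.36×3 + 0.64×1) = 2.72
Node F: 1 + (0.63×2.72 + 0.37×3) = 3.8236

3.82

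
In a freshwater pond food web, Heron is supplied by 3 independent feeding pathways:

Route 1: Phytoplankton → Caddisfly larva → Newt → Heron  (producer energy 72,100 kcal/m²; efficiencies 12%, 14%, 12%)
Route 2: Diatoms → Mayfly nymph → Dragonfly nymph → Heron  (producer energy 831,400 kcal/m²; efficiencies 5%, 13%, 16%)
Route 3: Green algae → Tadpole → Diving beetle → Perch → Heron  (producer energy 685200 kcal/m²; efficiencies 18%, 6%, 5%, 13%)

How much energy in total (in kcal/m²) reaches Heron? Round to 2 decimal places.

1058.11 kcal/m²

Route 1: 72100 × 0.12 × 0.14 × 0.12 = 145.3536 kcal/m²
Route 2: 831400 × 0.05 × 0.13 × 0.16 = 864.656 kcal/m²
Route 3: 685200 × 0.18 × 0.06 × 0.05 × 0.13 = 48.10104 kcal/m²
Total at Heron: 145.3536 + 864.656 + 48.10104 = 1058.11064 kcal/m²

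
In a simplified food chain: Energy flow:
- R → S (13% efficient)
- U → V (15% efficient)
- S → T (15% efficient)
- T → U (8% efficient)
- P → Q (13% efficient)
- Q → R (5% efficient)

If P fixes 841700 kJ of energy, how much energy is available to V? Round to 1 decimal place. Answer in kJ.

Q: 841700 × 0.13 = 109421 kJ
R: 109421 × 0.05 = 5471.05 kJ
S: 5471.05 × 0.13 = 711.2365 kJ
T: 711.2365 × 0.15 = 106.685475 kJ
U: 106.685475 × 0.08 = 8.534838 kJ
V: 8.534838 × 0.15 = 1.2802257 kJ

1.3 kJ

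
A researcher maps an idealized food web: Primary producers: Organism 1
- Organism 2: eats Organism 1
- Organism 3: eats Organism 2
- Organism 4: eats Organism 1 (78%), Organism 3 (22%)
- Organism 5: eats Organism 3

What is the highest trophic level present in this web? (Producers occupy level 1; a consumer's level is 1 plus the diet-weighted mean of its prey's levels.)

Organism 2: 1 + 1 = 2
Organism 3: 1 + 2 = 3
Organism 4: 1 + (0.78×1 + 0.22×3) = 2.44
Organism 5: 1 + 3 = 4

4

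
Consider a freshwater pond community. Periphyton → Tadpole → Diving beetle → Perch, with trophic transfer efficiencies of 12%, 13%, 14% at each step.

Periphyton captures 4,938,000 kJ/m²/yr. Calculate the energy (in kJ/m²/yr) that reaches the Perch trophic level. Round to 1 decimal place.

Tadpole: 4938000 × 0.12 = 592560 kJ/m²/yr
Diving beetle: 592560 × 0.13 = 77032.8 kJ/m²/yr
Perch: 77032.8 × 0.14 = 10784.592 kJ/m²/yr

10784.6 kJ/m²/yr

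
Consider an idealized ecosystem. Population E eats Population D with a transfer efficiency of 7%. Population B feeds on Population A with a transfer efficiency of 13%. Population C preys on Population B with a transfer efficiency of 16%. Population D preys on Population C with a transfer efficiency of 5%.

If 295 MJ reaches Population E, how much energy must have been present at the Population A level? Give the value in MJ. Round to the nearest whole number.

Cumulative transfer efficiency: 0.13 × 0.16 × 0.05 × 0.07 = 0.0000728
Population A energy = 295 / 0.0000728 = 4052198 MJ

4052198 MJ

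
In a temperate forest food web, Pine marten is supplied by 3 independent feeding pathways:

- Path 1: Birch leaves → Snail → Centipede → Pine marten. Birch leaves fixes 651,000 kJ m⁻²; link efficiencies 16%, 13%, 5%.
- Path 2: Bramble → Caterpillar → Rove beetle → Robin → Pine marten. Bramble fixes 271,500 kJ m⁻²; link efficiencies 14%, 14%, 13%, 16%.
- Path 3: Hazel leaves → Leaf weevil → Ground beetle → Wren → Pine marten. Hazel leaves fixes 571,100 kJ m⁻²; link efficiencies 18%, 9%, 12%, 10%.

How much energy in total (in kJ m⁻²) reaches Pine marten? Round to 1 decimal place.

Path 1: 651000 × 0.16 × 0.13 × 0.05 = 677.04 kJ m⁻²
Path 2: 271500 × 0.14 × 0.14 × 0.13 × 0.16 = 110.68512 kJ m⁻²
Path 3: 571100 × 0.18 × 0.09 × 0.12 × 0.1 = 111.02184 kJ m⁻²
Total at Pine marten: 677.04 + 110.68512 + 111.02184 = 898.74696 kJ m⁻²

898.7 kJ m⁻²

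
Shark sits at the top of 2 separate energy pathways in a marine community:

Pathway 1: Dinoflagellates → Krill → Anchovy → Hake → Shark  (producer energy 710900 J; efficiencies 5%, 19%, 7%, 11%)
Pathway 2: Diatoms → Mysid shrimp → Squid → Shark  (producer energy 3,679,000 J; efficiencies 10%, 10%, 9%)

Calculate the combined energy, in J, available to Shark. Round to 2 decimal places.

3363.10 J

Pathway 1: 710900 × 0.05 × 0.19 × 0.07 × 0.11 = 52.002335 J
Pathway 2: 3679000 × 0.1 × 0.1 × 0.09 = 3311.1 J
Total at Shark: 52.002335 + 3311.1 = 3363.102335 J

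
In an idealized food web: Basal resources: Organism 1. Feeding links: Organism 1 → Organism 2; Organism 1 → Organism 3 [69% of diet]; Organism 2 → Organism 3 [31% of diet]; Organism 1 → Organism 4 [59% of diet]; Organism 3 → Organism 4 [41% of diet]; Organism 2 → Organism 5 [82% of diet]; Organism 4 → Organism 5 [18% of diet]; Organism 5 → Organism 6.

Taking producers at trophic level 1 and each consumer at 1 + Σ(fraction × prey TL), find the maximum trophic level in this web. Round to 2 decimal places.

4.10

Organism 2: 1 + 1 = 2
Organism 3: 1 + (0.69×1 + 0.31×2) = 2.31
Organism 4: 1 + (0.59×1 + 0.41×2.31) = 2.5371
Organism 5: 1 + (0.82×2 + 0.18×2.5371) = 3.096678
Organism 6: 1 + 3.096678 = 4.096678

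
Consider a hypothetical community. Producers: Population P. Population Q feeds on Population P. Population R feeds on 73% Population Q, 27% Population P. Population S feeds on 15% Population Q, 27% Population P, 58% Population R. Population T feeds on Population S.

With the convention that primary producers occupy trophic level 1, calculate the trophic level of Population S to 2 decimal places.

3.15

Population Q: 1 + 1 = 2
Population R: 1 + (0.73×2 + 0.27×1) = 2.73
Population S: 1 + (0.15×2 + 0.27×1 + 0.58×2.73) = 3.1534
Population T: 1 + 3.1534 = 4.1534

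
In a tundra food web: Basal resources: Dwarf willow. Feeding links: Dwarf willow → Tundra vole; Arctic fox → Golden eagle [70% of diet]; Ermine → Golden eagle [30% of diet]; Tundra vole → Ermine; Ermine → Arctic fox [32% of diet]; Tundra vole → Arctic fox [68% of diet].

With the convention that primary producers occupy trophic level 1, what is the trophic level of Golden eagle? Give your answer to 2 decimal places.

4.22

Tundra vole: 1 + 1 = 2
Ermine: 1 + 2 = 3
Arctic fox: 1 + (0.68×2 + 0.32×3) = 3.32
Golden eagle: 1 + (0.3×3 + 0.7×3.32) = 4.224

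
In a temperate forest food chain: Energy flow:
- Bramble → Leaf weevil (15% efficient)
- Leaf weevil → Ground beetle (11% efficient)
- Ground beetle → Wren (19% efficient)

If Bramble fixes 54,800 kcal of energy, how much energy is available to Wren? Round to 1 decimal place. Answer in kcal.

Leaf weevil: 54800 × 0.15 = 8220 kcal
Ground beetle: 8220 × 0.11 = 904.2 kcal
Wren: 904.2 × 0.19 = 171.798 kcal

171.8 kcal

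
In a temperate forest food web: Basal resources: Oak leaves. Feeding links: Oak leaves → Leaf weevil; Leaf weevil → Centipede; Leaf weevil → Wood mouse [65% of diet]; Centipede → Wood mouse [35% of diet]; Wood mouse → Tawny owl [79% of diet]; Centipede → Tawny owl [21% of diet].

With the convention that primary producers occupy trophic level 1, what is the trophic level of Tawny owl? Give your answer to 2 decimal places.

Leaf weevil: 1 + 1 = 2
Centipede: 1 + 2 = 3
Wood mouse: 1 + (0.65×2 + 0.35×3) = 3.35
Tawny owl: 1 + (0.79×3.35 + 0.21×3) = 4.2765

4.28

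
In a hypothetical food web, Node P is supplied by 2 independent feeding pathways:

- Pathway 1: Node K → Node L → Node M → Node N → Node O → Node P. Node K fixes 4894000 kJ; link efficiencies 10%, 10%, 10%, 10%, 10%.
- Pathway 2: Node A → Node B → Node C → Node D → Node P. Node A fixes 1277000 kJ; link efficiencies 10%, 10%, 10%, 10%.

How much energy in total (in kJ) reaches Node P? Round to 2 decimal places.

Pathway 1: 4894000 × 0.1 × 0.1 × 0.1 × 0.1 × 0.1 = 48.94 kJ
Pathway 2: 1277000 × 0.1 × 0.1 × 0.1 × 0.1 = 127.7 kJ
Total at Node P: 48.94 + 127.7 = 176.64 kJ

176.64 kJ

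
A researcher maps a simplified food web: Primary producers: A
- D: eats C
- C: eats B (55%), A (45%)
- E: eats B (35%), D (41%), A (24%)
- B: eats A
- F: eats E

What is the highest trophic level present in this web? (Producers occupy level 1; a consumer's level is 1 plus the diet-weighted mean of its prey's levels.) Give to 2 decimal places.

B: 1 + 1 = 2
C: 1 + (0.55×2 + 0.45×1) = 2.55
D: 1 + 2.55 = 3.55
E: 1 + (0.35×2 + 0.41×3.55 + 0.24×1) = 3.3955
F: 1 + 3.3955 = 4.3955

4.40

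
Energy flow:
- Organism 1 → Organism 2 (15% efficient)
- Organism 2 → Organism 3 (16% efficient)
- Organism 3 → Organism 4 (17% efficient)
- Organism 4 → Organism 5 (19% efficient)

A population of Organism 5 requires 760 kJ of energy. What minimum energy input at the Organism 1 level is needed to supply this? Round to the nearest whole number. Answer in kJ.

980392 kJ

Cumulative transfer efficiency: 0.15 × 0.16 × 0.17 × 0.19 = 0.0007752
Organism 1 energy = 760 / 0.0007752 = 980392 kJ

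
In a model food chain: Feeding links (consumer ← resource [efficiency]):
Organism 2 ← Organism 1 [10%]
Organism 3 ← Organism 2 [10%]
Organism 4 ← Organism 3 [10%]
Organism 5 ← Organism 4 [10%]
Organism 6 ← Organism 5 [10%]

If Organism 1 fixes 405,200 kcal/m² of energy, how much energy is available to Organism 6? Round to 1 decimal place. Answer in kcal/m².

Organism 2: 405200 × 0.1 = 40520 kcal/m²
Organism 3: 40520 × 0.1 = 4052 kcal/m²
Organism 4: 4052 × 0.1 = 405.2 kcal/m²
Organism 5: 405.2 × 0.1 = 40.52 kcal/m²
Organism 6: 40.52 × 0.1 = 4.052 kcal/m²

4.1 kcal/m²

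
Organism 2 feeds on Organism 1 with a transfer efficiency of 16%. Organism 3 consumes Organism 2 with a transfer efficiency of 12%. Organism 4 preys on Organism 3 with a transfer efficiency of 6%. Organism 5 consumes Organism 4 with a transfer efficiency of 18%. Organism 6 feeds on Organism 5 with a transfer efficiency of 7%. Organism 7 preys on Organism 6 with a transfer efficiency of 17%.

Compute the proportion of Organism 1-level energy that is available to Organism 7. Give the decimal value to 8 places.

0.00000247

Product of link efficiencies: 0.16 × 0.12 × 0.06 × 0.18 × 0.07 × 0.17 = 0.000002467584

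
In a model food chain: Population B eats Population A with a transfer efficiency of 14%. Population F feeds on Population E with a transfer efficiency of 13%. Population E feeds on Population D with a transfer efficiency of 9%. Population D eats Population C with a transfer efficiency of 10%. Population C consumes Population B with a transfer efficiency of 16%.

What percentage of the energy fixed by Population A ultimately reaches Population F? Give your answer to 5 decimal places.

0.00262%

Product of link efficiencies: 0.14 × 0.16 × 0.1 × 0.09 × 0.13 = 0.000026208
As a percentage: 0.000026208 × 100 = 0.00262%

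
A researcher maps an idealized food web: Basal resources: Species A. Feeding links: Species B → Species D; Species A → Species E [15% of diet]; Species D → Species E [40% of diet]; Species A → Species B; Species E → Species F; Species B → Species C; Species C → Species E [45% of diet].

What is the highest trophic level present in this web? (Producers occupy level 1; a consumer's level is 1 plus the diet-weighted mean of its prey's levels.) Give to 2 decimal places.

Species B: 1 + 1 = 2
Species C: 1 + 2 = 3
Species D: 1 + 2 = 3
Species E: 1 + (0.15×1 + 0.45×3 + 0.4×3) = 3.7
Species F: 1 + 3.7 = 4.7

4.70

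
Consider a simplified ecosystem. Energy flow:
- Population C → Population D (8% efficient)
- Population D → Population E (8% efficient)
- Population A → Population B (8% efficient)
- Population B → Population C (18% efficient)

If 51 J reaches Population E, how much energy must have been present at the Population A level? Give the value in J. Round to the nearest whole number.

553385 J

Cumulative transfer efficiency: 0.08 × 0.18 × 0.08 × 0.08 = 0.00009216
Population A energy = 51 / 0.00009216 = 553385 J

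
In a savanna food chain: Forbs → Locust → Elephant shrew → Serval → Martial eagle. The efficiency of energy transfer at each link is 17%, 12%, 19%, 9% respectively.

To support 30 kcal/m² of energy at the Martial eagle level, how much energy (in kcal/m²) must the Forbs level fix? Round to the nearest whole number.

85999 kcal/m²

Cumulative transfer efficiency: 0.17 × 0.12 × 0.19 × 0.09 = 0.00034884
Forbs energy = 30 / 0.00034884 = 85999 kcal/m²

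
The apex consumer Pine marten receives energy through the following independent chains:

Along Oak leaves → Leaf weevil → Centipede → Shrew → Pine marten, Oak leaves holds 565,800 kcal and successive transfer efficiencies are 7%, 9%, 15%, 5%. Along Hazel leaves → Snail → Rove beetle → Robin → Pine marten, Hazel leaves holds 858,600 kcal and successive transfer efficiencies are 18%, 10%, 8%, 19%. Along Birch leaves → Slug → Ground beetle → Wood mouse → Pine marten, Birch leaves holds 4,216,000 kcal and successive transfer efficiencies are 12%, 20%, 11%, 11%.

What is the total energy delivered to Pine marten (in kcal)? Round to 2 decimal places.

1485.97 kcal

Via Oak leaves: 565800 × 0.07 × 0.09 × 0.15 × 0.05 = 26.73405 kcal
Via Hazel leaves: 858600 × 0.18 × 0.1 × 0.08 × 0.19 = 234.91296 kcal
Via Birch leaves: 4216000 × 0.12 × 0.2 × 0.11 × 0.11 = 1224.3264 kcal
Total at Pine marten: 26.73405 + 234.91296 + 1224.3264 = 1485.97341 kcal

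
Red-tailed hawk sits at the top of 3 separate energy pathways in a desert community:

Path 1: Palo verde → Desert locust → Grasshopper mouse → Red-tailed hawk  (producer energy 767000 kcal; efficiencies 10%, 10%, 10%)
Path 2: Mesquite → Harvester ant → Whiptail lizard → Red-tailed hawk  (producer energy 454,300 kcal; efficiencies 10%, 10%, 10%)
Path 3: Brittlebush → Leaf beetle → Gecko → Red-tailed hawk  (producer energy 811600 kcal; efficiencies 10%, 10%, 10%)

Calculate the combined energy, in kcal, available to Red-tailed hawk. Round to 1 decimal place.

2032.9 kcal

Path 1: 767000 × 0.1 × 0.1 × 0.1 = 767 kcal
Path 2: 454300 × 0.1 × 0.1 × 0.1 = 454.3 kcal
Path 3: 811600 × 0.1 × 0.1 × 0.1 = 811.6 kcal
Total at Red-tailed hawk: 767 + 454.3 + 811.6 = 2032.9 kcal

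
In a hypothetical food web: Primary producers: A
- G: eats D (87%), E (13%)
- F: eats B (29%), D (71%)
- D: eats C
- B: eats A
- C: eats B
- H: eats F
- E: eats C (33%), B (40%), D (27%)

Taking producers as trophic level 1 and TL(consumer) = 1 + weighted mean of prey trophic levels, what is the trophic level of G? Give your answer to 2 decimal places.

B: 1 + 1 = 2
C: 1 + 2 = 3
D: 1 + 3 = 4
E: 1 + (0.33×3 + 0.4×2 + 0.27×4) = 3.87
F: 1 + (0.29×2 + 0.71×4) = 4.42
G: 1 + (0.87×4 + 0.13×3.87) = 4.9831
H: 1 + 4.42 = 5.42

4.98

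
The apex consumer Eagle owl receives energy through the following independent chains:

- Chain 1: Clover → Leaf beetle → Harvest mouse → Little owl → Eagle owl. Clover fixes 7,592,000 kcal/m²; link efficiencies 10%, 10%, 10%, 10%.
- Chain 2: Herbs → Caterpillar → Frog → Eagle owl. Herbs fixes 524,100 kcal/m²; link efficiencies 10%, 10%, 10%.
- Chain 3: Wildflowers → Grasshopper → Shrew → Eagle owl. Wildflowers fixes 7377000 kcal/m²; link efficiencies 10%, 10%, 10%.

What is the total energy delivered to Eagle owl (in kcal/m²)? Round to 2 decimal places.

Chain 1: 7592000 × 0.1 × 0.1 × 0.1 × 0.1 = 759.2 kcal/m²
Chain 2: 524100 × 0.1 × 0.1 × 0.1 = 524.1 kcal/m²
Chain 3: 7377000 × 0.1 × 0.1 × 0.1 = 7377 kcal/m²
Total at Eagle owl: 759.2 + 524.1 + 7377 = 8660.3 kcal/m²

8660.30 kcal/m²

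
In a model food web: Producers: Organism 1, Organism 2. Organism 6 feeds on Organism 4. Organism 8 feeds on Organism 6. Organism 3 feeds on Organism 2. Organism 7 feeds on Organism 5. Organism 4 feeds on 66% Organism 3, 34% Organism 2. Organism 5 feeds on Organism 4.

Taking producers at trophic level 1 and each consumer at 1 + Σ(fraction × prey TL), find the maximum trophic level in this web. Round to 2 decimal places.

4.66

Organism 3: 1 + 1 = 2
Organism 4: 1 + (0.66×2 + 0.34×1) = 2.66
Organism 5: 1 + 2.66 = 3.66
Organism 6: 1 + 2.66 = 3.66
Organism 7: 1 + 3.66 = 4.66
Organism 8: 1 + 3.66 = 4.66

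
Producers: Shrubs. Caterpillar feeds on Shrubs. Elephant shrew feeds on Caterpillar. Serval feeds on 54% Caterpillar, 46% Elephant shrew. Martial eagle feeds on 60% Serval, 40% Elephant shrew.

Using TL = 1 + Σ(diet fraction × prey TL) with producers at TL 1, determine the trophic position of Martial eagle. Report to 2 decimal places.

4.28

Caterpillar: 1 + 1 = 2
Elephant shrew: 1 + 2 = 3
Serval: 1 + (0.54×2 + 0.46×3) = 3.46
Martial eagle: 1 + (0.6×3.46 + 0.4×3) = 4.276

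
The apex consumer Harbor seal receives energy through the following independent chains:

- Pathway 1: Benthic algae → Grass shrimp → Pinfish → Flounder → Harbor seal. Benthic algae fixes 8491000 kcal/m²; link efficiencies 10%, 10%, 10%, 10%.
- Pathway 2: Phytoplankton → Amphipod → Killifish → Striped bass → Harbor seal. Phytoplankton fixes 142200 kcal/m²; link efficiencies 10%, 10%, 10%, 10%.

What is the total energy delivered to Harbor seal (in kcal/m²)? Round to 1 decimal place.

863.3 kcal/m²

Pathway 1: 8491000 × 0.1 × 0.1 × 0.1 × 0.1 = 849.1 kcal/m²
Pathway 2: 142200 × 0.1 × 0.1 × 0.1 × 0.1 = 14.22 kcal/m²
Total at Harbor seal: 849.1 + 14.22 = 863.32 kcal/m²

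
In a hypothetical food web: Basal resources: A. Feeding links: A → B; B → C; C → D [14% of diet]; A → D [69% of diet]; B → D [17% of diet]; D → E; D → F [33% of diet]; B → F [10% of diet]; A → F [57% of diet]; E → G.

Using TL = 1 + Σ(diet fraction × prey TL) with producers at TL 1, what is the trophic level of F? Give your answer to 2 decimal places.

B: 1 + 1 = 2
C: 1 + 2 = 3
D: 1 + (0.14×3 + 0.69×1 + 0.17×2) = 2.45
E: 1 + 2.45 = 3.45
F: 1 + (0.33×2.45 + 0.1×2 + 0.57×1) = 2.5785
G: 1 + 3.45 = 4.45

2.58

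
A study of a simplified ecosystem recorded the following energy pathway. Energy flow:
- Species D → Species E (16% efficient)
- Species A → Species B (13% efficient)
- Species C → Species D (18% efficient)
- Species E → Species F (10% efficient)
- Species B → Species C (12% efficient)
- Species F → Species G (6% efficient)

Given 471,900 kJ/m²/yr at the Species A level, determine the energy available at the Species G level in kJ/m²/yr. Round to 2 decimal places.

Species B: 471900 × 0.13 = 61347 kJ/m²/yr
Species C: 61347 × 0.12 = 7361.64 kJ/m²/yr
Species D: 7361.64 × 0.18 = 1325.0952 kJ/m²/yr
Species E: 1325.0952 × 0.16 = 212.015232 kJ/m²/yr
Species F: 212.015232 × 0.1 = 21.2015232 kJ/m²/yr
Species G: 21.2015232 × 0.06 = 1.272091392 kJ/m²/yr

1.27 kJ/m²/yr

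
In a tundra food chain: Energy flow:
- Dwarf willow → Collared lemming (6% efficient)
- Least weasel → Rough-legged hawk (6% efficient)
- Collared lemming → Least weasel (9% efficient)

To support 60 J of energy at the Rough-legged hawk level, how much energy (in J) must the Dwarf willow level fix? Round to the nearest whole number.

Cumulative transfer efficiency: 0.06 × 0.09 × 0.06 = 0.000324
Dwarf willow energy = 60 / 0.000324 = 185185 J

185185 J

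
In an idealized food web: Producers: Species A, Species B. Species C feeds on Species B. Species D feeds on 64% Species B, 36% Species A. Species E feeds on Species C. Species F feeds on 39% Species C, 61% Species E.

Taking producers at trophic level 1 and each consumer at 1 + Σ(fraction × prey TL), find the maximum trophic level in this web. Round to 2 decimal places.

3.61

Species C: 1 + 1 = 2
Species D: 1 + (0.64×1 + 0.36×1) = 2
Species E: 1 + 2 = 3
Species F: 1 + (0.39×2 + 0.61×3) = 3.61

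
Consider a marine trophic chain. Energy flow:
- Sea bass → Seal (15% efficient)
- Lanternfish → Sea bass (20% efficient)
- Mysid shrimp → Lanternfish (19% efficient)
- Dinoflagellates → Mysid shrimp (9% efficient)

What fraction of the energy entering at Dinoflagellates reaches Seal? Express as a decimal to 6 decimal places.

0.000513

Product of link efficiencies: 0.09 × 0.19 × 0.2 × 0.15 = 0.000513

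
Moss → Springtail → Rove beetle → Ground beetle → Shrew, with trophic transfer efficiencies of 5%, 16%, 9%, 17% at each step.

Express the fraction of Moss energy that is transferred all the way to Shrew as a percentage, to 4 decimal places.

Product of link efficiencies: 0.05 × 0.16 × 0.09 × 0.17 = 0.0001224
As a percentage: 0.0001224 × 100 = 0.0122%

0.0122%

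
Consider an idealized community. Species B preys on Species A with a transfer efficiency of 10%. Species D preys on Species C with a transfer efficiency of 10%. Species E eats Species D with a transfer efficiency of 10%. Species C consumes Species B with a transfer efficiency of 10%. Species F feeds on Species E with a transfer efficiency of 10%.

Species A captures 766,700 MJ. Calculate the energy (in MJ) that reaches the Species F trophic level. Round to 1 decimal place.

Species B: 766700 × 0.1 = 76670 MJ
Species C: 76670 × 0.1 = 7667 MJ
Species D: 7667 × 0.1 = 766.7 MJ
Species E: 766.7 × 0.1 = 76.67 MJ
Species F: 76.67 × 0.1 = 7.667 MJ

7.7 MJ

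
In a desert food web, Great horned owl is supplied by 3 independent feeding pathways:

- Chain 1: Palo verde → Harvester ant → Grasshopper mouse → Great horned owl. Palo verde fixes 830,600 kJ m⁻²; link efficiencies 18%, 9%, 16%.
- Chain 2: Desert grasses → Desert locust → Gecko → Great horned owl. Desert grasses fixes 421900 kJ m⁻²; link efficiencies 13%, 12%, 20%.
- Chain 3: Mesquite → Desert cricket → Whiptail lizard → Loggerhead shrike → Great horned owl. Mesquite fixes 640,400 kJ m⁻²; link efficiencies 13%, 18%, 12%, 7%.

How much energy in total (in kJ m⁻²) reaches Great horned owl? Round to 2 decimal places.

Chain 1: 830600 × 0.18 × 0.09 × 0.16 = 2152.9152 kJ m⁻²
Chain 2: 421900 × 0.13 × 0.12 × 0.2 = 1316.328 kJ m⁻²
Chain 3: 640400 × 0.13 × 0.18 × 0.12 × 0.07 = 125.877024 kJ m⁻²
Total at Great horned owl: 2152.9152 + 1316.328 + 125.877024 = 3595.120224 kJ m⁻²

3595.12 kJ m⁻²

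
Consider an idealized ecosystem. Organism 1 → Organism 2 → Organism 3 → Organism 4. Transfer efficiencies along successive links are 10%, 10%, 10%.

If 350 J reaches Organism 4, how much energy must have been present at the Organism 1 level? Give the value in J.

350000 J

Cumulative transfer efficiency: 0.1 × 0.1 × 0.1 = 0.001
Organism 1 energy = 350 / 0.001 = 350000 J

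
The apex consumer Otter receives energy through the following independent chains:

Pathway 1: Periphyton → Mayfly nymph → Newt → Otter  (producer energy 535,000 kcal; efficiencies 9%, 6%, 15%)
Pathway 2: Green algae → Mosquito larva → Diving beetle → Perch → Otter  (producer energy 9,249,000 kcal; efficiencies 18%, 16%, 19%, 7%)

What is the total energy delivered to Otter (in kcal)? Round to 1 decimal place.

Pathway 1: 535000 × 0.09 × 0.06 × 0.15 = 433.35 kcal
Pathway 2: 9249000 × 0.18 × 0.16 × 0.19 × 0.07 = 3542.73696 kcal
Total at Otter: 433.35 + 3542.73696 = 3976.08696 kcal

3976.1 kcal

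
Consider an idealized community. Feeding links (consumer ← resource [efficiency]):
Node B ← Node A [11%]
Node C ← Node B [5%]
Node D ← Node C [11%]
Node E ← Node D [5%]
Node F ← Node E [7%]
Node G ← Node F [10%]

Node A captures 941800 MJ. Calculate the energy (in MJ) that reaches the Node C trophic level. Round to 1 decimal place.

5179.9 MJ

Node B: 941800 × 0.11 = 103598 MJ
Node C: 103598 × 0.05 = 5179.9 MJ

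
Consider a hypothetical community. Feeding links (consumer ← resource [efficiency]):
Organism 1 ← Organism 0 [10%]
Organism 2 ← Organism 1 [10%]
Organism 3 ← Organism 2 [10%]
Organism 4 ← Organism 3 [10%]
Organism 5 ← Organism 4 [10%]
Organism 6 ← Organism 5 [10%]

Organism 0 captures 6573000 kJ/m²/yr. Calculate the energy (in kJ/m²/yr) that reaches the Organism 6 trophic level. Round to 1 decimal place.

Organism 1: 6573000 × 0.1 = 657300 kJ/m²/yr
Organism 2: 657300 × 0.1 = 65730 kJ/m²/yr
Organism 3: 65730 × 0.1 = 6573 kJ/m²/yr
Organism 4: 6573 × 0.1 = 657.3 kJ/m²/yr
Organism 5: 657.3 × 0.1 = 65.73 kJ/m²/yr
Organism 6: 65.73 × 0.1 = 6.573 kJ/m²/yr

6.6 kJ/m²/yr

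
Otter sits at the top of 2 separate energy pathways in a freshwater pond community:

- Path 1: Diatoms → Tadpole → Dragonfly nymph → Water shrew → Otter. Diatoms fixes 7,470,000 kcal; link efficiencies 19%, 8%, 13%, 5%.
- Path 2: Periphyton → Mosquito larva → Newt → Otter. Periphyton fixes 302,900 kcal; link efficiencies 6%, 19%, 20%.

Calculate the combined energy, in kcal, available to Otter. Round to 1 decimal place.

1428.6 kcal

Path 1: 7470000 × 0.19 × 0.08 × 0.13 × 0.05 = 738.036 kcal
Path 2: 302900 × 0.06 × 0.19 × 0.2 = 690.612 kcal
Total at Otter: 738.036 + 690.612 = 1428.648 kcal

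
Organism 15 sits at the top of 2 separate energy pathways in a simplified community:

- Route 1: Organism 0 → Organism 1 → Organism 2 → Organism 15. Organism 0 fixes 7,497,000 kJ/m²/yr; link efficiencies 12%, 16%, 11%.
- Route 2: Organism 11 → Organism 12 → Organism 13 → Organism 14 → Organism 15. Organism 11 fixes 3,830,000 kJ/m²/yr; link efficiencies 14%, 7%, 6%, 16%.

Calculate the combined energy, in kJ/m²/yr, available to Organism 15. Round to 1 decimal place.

Route 1: 7497000 × 0.12 × 0.16 × 0.11 = 15833.664 kJ/m²/yr
Route 2: 3830000 × 0.14 × 0.07 × 0.06 × 0.16 = 360.3264 kJ/m²/yr
Total at Organism 15: 15833.664 + 360.3264 = 16193.9904 kJ/m²/yr

16194.0 kJ/m²/yr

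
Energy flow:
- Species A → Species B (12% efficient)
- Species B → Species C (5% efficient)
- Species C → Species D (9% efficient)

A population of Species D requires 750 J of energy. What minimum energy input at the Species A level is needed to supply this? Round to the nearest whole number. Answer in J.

Cumulative transfer efficiency: 0.12 × 0.05 × 0.09 = 0.00054
Species A energy = 750 / 0.00054 = 1388889 J

1388889 J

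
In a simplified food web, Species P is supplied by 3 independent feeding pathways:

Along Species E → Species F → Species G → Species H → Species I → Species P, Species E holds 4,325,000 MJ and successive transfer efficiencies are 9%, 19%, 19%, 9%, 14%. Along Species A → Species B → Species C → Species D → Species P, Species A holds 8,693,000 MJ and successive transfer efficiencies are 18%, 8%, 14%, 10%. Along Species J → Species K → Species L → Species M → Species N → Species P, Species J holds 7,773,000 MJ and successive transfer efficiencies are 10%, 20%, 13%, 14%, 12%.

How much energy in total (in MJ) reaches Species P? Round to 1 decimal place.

2269.1 MJ

Via Species E: 4325000 × 0.09 × 0.19 × 0.19 × 0.09 × 0.14 = 177.054255 MJ
Via Species A: 8693000 × 0.18 × 0.08 × 0.14 × 0.1 = 1752.5088 MJ
Via Species J: 7773000 × 0.1 × 0.2 × 0.13 × 0.14 × 0.12 = 339.52464 MJ
Total at Species P: 177.054255 + 1752.5088 + 339.52464 = 2269.087695 MJ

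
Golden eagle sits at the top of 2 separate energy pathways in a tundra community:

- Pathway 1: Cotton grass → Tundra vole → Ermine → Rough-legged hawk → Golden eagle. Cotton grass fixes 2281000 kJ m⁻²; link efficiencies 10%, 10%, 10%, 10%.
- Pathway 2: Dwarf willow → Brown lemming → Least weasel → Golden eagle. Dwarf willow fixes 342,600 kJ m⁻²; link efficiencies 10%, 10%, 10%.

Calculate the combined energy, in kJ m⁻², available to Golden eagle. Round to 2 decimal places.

570.70 kJ m⁻²

Pathway 1: 2281000 × 0.1 × 0.1 × 0.1 × 0.1 = 228.1 kJ m⁻²
Pathway 2: 342600 × 0.1 × 0.1 × 0.1 = 342.6 kJ m⁻²
Total at Golden eagle: 228.1 + 342.6 = 570.7 kJ m⁻²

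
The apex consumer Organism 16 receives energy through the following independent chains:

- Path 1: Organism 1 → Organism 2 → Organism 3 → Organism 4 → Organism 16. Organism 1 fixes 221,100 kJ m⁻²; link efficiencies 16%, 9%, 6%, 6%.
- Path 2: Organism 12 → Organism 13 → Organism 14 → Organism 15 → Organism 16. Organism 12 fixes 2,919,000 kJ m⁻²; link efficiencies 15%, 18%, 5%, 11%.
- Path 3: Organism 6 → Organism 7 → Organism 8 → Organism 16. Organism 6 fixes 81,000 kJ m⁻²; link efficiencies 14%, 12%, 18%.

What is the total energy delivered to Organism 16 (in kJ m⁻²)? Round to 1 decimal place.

689.9 kJ m⁻²

Path 1: 221100 × 0.16 × 0.09 × 0.06 × 0.06 = 11.461824 kJ m⁻²
Path 2: 2919000 × 0.15 × 0.18 × 0.05 × 0.11 = 433.4715 kJ m⁻²
Path 3: 81000 × 0.14 × 0.12 × 0.18 = 244.944 kJ m⁻²
Total at Organism 16: 11.461824 + 433.4715 + 244.944 = 689.877324 kJ m⁻²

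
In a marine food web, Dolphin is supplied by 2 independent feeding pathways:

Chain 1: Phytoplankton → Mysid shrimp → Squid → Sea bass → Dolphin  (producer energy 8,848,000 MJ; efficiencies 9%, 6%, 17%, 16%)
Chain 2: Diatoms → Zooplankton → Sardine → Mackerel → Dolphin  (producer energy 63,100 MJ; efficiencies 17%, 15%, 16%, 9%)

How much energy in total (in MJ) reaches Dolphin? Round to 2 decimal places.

Chain 1: 8848000 × 0.09 × 0.06 × 0.17 × 0.16 = 1299.59424 MJ
Chain 2: 63100 × 0.17 × 0.15 × 0.16 × 0.09 = 23.17032 MJ
Total at Dolphin: 1299.59424 + 23.17032 = 1322.76456 MJ

1322.76 MJ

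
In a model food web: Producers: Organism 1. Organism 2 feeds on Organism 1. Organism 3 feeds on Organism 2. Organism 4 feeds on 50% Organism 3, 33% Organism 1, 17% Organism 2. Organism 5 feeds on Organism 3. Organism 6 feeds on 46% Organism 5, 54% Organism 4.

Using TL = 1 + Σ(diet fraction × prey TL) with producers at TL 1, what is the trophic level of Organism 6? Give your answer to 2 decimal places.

Organism 2: 1 + 1 = 2
Organism 3: 1 + 2 = 3
Organism 4: 1 + (0.5×3 + 0.33×1 + 0.17×2) = 3.17
Organism 5: 1 + 3 = 4
Organism 6: 1 + (0.46×4 + 0.54×3.17) = 4.5518

4.55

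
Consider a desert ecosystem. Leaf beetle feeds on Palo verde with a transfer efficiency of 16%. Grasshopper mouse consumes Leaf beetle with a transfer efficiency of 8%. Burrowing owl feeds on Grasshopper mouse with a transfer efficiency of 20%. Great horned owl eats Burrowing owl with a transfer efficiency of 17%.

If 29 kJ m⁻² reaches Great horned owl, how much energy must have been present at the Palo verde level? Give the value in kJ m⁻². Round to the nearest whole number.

Cumulative transfer efficiency: 0.16 × 0.08 × 0.2 × 0.17 = 0.0004352
Palo verde energy = 29 / 0.0004352 = 66636 kJ m⁻²

66636 kJ m⁻²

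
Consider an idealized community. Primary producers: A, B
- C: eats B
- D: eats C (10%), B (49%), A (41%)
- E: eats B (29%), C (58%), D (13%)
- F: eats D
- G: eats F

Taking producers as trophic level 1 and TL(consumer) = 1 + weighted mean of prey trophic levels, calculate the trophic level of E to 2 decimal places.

C: 1 + 1 = 2
D: 1 + (0.1×2 + 0.49×1 + 0.41×1) = 2.1
E: 1 + (0.29×1 + 0.58×2 + 0.13×2.1) = 2.723
F: 1 + 2.1 = 3.1
G: 1 + 3.1 = 4.1

2.72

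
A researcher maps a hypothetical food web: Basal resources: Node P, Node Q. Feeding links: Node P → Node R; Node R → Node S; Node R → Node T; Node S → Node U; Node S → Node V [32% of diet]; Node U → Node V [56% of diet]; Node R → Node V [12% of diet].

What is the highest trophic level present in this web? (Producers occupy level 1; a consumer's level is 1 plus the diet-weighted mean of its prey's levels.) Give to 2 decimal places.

Node R: 1 + 1 = 2
Node S: 1 + 2 = 3
Node T: 1 + 2 = 3
Node U: 1 + 3 = 4
Node V: 1 + (0.32×3 + 0.56×4 + 0.12×2) = 4.44

4.44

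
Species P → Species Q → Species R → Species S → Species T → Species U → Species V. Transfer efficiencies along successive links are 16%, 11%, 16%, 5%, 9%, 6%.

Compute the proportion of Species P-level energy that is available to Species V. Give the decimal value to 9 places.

0.000000760

Product of link efficiencies: 0.16 × 0.11 × 0.16 × 0.05 × 0.09 × 0.06 = 0.00000076032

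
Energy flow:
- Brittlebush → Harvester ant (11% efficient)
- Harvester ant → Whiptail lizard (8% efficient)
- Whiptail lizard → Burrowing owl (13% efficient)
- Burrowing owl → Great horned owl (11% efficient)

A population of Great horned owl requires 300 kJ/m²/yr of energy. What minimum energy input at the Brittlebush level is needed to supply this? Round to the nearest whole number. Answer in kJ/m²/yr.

2383980 kJ/m²/yr

Cumulative transfer efficiency: 0.11 × 0.08 × 0.13 × 0.11 = 0.00012584
Brittlebush energy = 300 / 0.00012584 = 2383980 kJ/m²/yr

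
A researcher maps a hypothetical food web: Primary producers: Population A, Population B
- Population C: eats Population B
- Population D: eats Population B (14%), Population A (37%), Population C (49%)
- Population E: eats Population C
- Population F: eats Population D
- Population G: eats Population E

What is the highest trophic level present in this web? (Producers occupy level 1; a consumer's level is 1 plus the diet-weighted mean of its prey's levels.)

4

Population C: 1 + 1 = 2
Population D: 1 + (0.14×1 + 0.37×1 + 0.49×2) = 2.49
Population E: 1 + 2 = 3
Population F: 1 + 2.49 = 3.49
Population G: 1 + 3 = 4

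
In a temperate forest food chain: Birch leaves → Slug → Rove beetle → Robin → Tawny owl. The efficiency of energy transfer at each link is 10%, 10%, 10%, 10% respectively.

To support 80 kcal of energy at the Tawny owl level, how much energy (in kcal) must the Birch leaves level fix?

800000 kcal

Cumulative transfer efficiency: 0.1 × 0.1 × 0.1 × 0.1 = 0.0001
Birch leaves energy = 80 / 0.0001 = 800000 kcal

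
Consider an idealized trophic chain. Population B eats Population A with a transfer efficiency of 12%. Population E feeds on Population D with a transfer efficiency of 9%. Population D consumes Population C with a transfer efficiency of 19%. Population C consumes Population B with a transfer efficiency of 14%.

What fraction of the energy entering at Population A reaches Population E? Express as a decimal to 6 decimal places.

0.000287

Product of link efficiencies: 0.12 × 0.14 × 0.19 × 0.09 = 0.00028728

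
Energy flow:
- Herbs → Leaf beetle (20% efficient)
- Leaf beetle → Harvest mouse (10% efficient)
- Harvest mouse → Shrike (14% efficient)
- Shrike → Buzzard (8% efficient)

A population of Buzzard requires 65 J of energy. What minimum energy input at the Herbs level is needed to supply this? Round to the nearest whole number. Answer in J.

Cumulative transfer efficiency: 0.2 × 0.1 × 0.14 × 0.08 = 0.000224
Herbs energy = 65 / 0.000224 = 290179 J

290179 J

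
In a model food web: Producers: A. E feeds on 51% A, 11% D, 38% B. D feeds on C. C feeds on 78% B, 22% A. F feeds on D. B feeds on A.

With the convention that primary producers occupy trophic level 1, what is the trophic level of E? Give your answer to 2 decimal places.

2.69

B: 1 + 1 = 2
C: 1 + (0.78×2 + 0.22×1) = 2.78
D: 1 + 2.78 = 3.78
E: 1 + (0.51×1 + 0.11×3.78 + 0.38×2) = 2.6858
F: 1 + 3.78 = 4.78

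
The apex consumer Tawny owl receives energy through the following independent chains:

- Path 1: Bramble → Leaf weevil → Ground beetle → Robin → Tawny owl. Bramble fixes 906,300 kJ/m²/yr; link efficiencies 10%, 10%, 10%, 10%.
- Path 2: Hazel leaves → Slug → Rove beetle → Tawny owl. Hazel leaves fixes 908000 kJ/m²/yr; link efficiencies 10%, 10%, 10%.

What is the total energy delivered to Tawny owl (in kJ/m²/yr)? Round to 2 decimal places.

998.63 kJ/m²/yr

Path 1: 906300 × 0.1 × 0.1 × 0.1 × 0.1 = 90.63 kJ/m²/yr
Path 2: 908000 × 0.1 × 0.1 × 0.1 = 908 kJ/m²/yr
Total at Tawny owl: 90.63 + 908 = 998.63 kJ/m²/yr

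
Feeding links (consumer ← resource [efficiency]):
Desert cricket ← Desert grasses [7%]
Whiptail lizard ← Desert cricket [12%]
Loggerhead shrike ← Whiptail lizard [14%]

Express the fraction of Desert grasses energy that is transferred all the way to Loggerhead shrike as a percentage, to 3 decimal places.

Product of link efficiencies: 0.07 × 0.12 × 0.14 = 0.001176
As a percentage: 0.001176 × 100 = 0.118%

0.118%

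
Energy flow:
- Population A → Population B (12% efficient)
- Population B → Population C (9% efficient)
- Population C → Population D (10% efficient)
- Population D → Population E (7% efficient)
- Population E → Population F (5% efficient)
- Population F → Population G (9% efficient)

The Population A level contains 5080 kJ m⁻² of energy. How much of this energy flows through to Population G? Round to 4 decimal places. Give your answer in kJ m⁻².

0.0017 kJ m⁻²

Population B: 5080 × 0.12 = 609.6 kJ m⁻²
Population C: 609.6 × 0.09 = 54.864 kJ m⁻²
Population D: 54.864 × 0.1 = 5.4864 kJ m⁻²
Population E: 5.4864 × 0.07 = 0.384048 kJ m⁻²
Population F: 0.384048 × 0.05 = 0.0192024 kJ m⁻²
Population G: 0.0192024 × 0.09 = 0.001728216 kJ m⁻²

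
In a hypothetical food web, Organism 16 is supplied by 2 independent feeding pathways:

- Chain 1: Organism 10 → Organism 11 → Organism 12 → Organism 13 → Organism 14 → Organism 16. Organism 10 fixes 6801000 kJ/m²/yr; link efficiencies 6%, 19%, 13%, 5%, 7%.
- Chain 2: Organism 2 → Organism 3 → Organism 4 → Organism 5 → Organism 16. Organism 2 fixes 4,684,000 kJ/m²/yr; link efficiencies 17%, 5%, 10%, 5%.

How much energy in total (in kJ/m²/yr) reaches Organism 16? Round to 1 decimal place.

Chain 1: 6801000 × 0.06 × 0.19 × 0.13 × 0.05 × 0.07 = 35.276787 kJ/m²/yr
Chain 2: 4684000 × 0.17 × 0.05 × 0.1 × 0.05 = 199.07 kJ/m²/yr
Total at Organism 16: 35.276787 + 199.07 = 234.346787 kJ/m²/yr

234.3 kJ/m²/yr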